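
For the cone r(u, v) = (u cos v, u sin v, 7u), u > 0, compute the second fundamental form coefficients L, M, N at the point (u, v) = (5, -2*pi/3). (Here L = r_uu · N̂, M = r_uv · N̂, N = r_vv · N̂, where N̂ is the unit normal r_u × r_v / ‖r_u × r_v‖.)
L = 0;  M = 0;  N = 7*sqrt(2)/2

Compute the unit normal N̂(u, v) = (-7*sqrt(2)*u*cos(v)/(10*Abs(u)), -7*sqrt(2)*u*sin(v)/(10*Abs(u)), sqrt(2)*u/(10*Abs(u))), and the second partials r_uu, r_uv, r_vv. Take dot products:
  L(u, v) = r_uu · N̂ = 0,
  M(u, v) = r_uv · N̂ = 0,
  N(u, v) = r_vv · N̂ = 7*sqrt(2)*u^2/(10*Abs(u)).
Evaluating at (u, v) = (5, -2*pi/3):
  L = 0, M = 0, N = 7*sqrt(2)/2.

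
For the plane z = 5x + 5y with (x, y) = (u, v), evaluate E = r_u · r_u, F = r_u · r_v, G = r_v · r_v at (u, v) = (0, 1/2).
E = 26;  F = 25;  G = 26

Partials: r_u = (1, 0, 5), r_v = (0, 1, 5). As functions of (u, v):
  E = r_u · r_u = 26,
  F = r_u · r_v = 25,
  G = r_v · r_v = 26.
Evaluating at (u, v) = (0, 1/2): E = 26, F = 25, G = 26.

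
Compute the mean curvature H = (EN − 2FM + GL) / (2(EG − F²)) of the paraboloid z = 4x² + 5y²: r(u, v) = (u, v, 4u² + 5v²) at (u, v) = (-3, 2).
H = 4489*sqrt(977)/954529

With E = 64*u^2 + 1, F = 80*u*v, G = 100*v^2 + 1, L = 8/sqrt(64*u^2 + 100*v^2 + 1), M = 0, N = 10/sqrt(64*u^2 + 100*v^2 + 1), assemble
  H = (EN − 2FM + GL) / (2(EG − F²)) = (320*u^2 + 400*v^2 + 9)/(64*u^2 + 100*v^2 + 1)^(3/2).
At (u, v) = (-3, 2): H = 4489*sqrt(977)/954529.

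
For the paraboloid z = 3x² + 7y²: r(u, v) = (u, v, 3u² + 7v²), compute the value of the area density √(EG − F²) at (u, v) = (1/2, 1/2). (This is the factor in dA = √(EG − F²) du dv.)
√(EG − F²)|_{(1/2, 1/2)} = sqrt(59)

E = 36*u^2 + 1, F = 84*u*v, G = 196*v^2 + 1, so EG − F² = 36*u^2 + 196*v^2 + 1. Taking the positive square root: √(EG − F²) = sqrt(36*u^2 + 196*v^2 + 1). At (u, v) = (1/2, 1/2): sqrt(59).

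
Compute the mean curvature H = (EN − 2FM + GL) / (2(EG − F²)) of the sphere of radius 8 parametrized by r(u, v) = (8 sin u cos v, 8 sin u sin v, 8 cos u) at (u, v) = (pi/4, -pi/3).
H = -1/8

With E = 64, F = 0, G = 64*sin(u)^2, L = -8*sin(u)/Abs(sin(u)), M = 0, N = -8*sin(u)^3/Abs(sin(u)), assemble
  H = (EN − 2FM + GL) / (2(EG − F²)) = -sin(u)/(8*Abs(sin(u))).
At (u, v) = (pi/4, -pi/3): H = -1/8.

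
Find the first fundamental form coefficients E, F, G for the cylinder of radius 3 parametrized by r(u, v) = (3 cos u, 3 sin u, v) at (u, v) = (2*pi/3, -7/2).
E = 9;  F = 0;  G = 1

Partials: r_u = (-3*sin(u), 3*cos(u), 0), r_v = (0, 0, 1). As functions of (u, v):
  E = r_u · r_u = 9,
  F = r_u · r_v = 0,
  G = r_v · r_v = 1.
Evaluating at (u, v) = (2*pi/3, -7/2): E = 9, F = 0, G = 1.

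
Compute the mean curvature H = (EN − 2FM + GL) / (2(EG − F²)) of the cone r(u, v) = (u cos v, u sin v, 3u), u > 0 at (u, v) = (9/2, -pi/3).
H = sqrt(10)/30

With E = 10, F = 0, G = u^2, L = 0, M = 0, N = 3*sqrt(10)*u^2/(10*Abs(u)), assemble
  H = (EN − 2FM + GL) / (2(EG − F²)) = 3*sqrt(10)/(20*Abs(u)).
At (u, v) = (9/2, -pi/3): H = sqrt(10)/30.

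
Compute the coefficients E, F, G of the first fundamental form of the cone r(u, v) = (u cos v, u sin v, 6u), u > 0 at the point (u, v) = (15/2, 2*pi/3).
E = 37;  F = 0;  G = 225/4

Partials: r_u = (cos(v), sin(v), 6), r_v = (-u*sin(v), u*cos(v), 0). As functions of (u, v):
  E = r_u · r_u = 37,
  F = r_u · r_v = 0,
  G = r_v · r_v = u^2.
Evaluating at (u, v) = (15/2, 2*pi/3): E = 37, F = 0, G = 225/4.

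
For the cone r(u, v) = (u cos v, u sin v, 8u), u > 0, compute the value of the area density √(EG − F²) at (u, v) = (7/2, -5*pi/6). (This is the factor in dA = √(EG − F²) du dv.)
√(EG − F²)|_{(7/2, -5*pi/6)} = 7*sqrt(65)/2

E = 65, F = 0, G = u^2, so EG − F² = 65*u^2. Taking the positive square root: √(EG − F²) = sqrt(65)*Abs(u). At (u, v) = (7/2, -5*pi/6): 7*sqrt(65)/2.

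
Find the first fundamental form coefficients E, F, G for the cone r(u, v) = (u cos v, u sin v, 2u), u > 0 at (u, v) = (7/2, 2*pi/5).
E = 5;  F = 0;  G = 49/4

Partials: r_u = (cos(v), sin(v), 2), r_v = (-u*sin(v), u*cos(v), 0). As functions of (u, v):
  E = r_u · r_u = 5,
  F = r_u · r_v = 0,
  G = r_v · r_v = u^2.
Evaluating at (u, v) = (7/2, 2*pi/5): E = 5, F = 0, G = 49/4.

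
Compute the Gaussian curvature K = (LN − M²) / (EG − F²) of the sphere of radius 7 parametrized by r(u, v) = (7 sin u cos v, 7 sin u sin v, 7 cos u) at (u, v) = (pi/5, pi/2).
K = 1/49

Coefficients of the first fundamental form: E = 49, F = 0, G = 49*sin(u)^2.
Coefficients of the second fundamental form: L = -7*sin(u)/Abs(sin(u)), M = 0, N = -7*sin(u)^3/Abs(sin(u)).
Assemble K = (LN − M²)/(EG − F²) = 1/49. At (u, v) = (pi/5, pi/2): K = 1/49.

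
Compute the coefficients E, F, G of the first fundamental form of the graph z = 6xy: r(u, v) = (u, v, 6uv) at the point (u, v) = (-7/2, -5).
E = 901;  F = 630;  G = 442

Partials: r_u = (1, 0, 6*v), r_v = (0, 1, 6*u). As functions of (u, v):
  E = r_u · r_u = 36*v^2 + 1,
  F = r_u · r_v = 36*u*v,
  G = r_v · r_v = 36*u^2 + 1.
Evaluating at (u, v) = (-7/2, -5): E = 901, F = 630, G = 442.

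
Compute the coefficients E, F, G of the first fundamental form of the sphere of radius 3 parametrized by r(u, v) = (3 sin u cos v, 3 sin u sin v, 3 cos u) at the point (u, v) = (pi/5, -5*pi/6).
E = 9;  F = 0;  G = 45/8 - 9*sqrt(5)/8

Partials: r_u = (3*cos(u)*cos(v), 3*sin(v)*cos(u), -3*sin(u)), r_v = (-3*sin(u)*sin(v), 3*sin(u)*cos(v), 0). As functions of (u, v):
  E = r_u · r_u = 9,
  F = r_u · r_v = 0,
  G = r_v · r_v = 9*sin(u)^2.
Evaluating at (u, v) = (pi/5, -5*pi/6): E = 9, F = 0, G = 45/8 - 9*sqrt(5)/8.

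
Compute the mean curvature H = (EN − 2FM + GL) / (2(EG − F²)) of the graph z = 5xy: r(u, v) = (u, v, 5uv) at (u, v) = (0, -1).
H = 0

With E = 25*v^2 + 1, F = 25*u*v, G = 25*u^2 + 1, L = 0, M = 5/sqrt(25*u^2 + 25*v^2 + 1), N = 0, assemble
  H = (EN − 2FM + GL) / (2(EG − F²)) = -125*u*v/(25*u^2 + 25*v^2 + 1)^(3/2).
At (u, v) = (0, -1): H = 0.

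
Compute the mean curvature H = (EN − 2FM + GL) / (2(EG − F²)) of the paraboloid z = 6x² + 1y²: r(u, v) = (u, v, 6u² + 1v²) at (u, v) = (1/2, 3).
H = 259*sqrt(73)/5329

With E = 144*u^2 + 1, F = 24*u*v, G = 4*v^2 + 1, L = 12/sqrt(144*u^2 + 4*v^2 + 1), M = 0, N = 2/sqrt(144*u^2 + 4*v^2 + 1), assemble
  H = (EN − 2FM + GL) / (2(EG − F²)) = (144*u^2 + 24*v^2 + 7)/(144*u^2 + 4*v^2 + 1)^(3/2).
At (u, v) = (1/2, 3): H = 259*sqrt(73)/5329.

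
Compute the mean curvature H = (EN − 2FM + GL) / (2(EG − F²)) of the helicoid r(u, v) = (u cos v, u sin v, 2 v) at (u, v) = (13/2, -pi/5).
H = 0

With E = 1, F = 0, G = u^2 + 4, L = 0, M = -2/sqrt(u^2 + 4), N = 0, assemble
  H = (EN − 2FM + GL) / (2(EG − F²)) = 0.
At (u, v) = (13/2, -pi/5): H = 0.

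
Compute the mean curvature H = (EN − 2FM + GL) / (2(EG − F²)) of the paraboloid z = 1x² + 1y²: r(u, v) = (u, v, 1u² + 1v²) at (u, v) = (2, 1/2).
H = 19*sqrt(2)/108

With E = 4*u^2 + 1, F = 4*u*v, G = 4*v^2 + 1, L = 2/sqrt(4*u^2 + 4*v^2 + 1), M = 0, N = 2/sqrt(4*u^2 + 4*v^2 + 1), assemble
  H = (EN − 2FM + GL) / (2(EG − F²)) = 2*(2*u^2 + 2*v^2 + 1)/(4*u^2 + 4*v^2 + 1)^(3/2).
At (u, v) = (2, 1/2): H = 19*sqrt(2)/108.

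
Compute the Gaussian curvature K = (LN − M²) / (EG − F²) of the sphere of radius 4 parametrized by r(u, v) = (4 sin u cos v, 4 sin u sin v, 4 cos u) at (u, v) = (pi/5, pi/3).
K = 1/16

Coefficients of the first fundamental form: E = 16, F = 0, G = 16*sin(u)^2.
Coefficients of the second fundamental form: L = -4*sin(u)/Abs(sin(u)), M = 0, N = -4*sin(u)^3/Abs(sin(u)).
Assemble K = (LN − M²)/(EG − F²) = 1/16. At (u, v) = (pi/5, pi/3): K = 1/16.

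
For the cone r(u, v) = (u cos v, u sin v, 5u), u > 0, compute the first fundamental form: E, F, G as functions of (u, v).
E = 26;  F = 0;  G = u^2

Compute partials: r_u = (cos(v), sin(v), 5), r_v = (-u*sin(v), u*cos(v), 0). Then
  E = r_u · r_u = 26,
  F = r_u · r_v = 0,
  G = r_v · r_v = u^2.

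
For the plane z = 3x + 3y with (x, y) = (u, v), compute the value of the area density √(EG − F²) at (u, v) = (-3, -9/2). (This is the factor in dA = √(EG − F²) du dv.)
√(EG − F²)|_{(-3, -9/2)} = sqrt(19)

E = 10, F = 9, G = 10, so EG − F² = 19. Taking the positive square root: √(EG − F²) = sqrt(19). At (u, v) = (-3, -9/2): sqrt(19).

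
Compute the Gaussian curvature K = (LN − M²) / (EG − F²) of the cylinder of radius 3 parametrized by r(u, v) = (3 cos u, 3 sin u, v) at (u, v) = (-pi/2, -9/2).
K = 0

Coefficients of the first fundamental form: E = 9, F = 0, G = 1.
Coefficients of the second fundamental form: L = -3, M = 0, N = 0.
Assemble K = (LN − M²)/(EG − F²) = 0. At (u, v) = (-pi/2, -9/2): K = 0.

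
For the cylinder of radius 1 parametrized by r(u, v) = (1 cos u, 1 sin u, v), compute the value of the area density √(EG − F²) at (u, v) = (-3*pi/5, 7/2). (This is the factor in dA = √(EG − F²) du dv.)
√(EG − F²)|_{(-3*pi/5, 7/2)} = 1

E = 1, F = 0, G = 1, so EG − F² = 1. Taking the positive square root: √(EG − F²) = 1. At (u, v) = (-3*pi/5, 7/2): 1.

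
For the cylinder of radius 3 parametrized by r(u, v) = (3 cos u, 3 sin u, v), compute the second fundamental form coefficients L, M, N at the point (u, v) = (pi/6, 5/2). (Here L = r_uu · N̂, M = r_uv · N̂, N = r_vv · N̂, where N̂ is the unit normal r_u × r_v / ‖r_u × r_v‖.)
L = -3;  M = 0;  N = 0

Compute the unit normal N̂(u, v) = (cos(u), sin(u), 0), and the second partials r_uu, r_uv, r_vv. Take dot products:
  L(u, v) = r_uu · N̂ = -3,
  M(u, v) = r_uv · N̂ = 0,
  N(u, v) = r_vv · N̂ = 0.
Evaluating at (u, v) = (pi/6, 5/2):
  L = -3, M = 0, N = 0.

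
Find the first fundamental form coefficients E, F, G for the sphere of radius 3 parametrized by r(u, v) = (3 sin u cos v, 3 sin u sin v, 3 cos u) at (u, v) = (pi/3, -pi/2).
E = 9;  F = 0;  G = 27/4

Partials: r_u = (3*cos(u)*cos(v), 3*sin(v)*cos(u), -3*sin(u)), r_v = (-3*sin(u)*sin(v), 3*sin(u)*cos(v), 0). As functions of (u, v):
  E = r_u · r_u = 9,
  F = r_u · r_v = 0,
  G = r_v · r_v = 9*sin(u)^2.
Evaluating at (u, v) = (pi/3, -pi/2): E = 9, F = 0, G = 27/4.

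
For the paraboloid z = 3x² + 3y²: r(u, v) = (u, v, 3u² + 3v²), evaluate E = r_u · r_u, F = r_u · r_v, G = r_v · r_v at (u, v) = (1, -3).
E = 37;  F = -108;  G = 325

Partials: r_u = (1, 0, 6*u), r_v = (0, 1, 6*v). As functions of (u, v):
  E = r_u · r_u = 36*u^2 + 1,
  F = r_u · r_v = 36*u*v,
  G = r_v · r_v = 36*v^2 + 1.
Evaluating at (u, v) = (1, -3): E = 37, F = -108, G = 325.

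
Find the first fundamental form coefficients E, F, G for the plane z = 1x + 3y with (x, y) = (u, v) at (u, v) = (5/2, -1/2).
E = 2;  F = 3;  G = 10

Partials: r_u = (1, 0, 1), r_v = (0, 1, 3). As functions of (u, v):
  E = r_u · r_u = 2,
  F = r_u · r_v = 3,
  G = r_v · r_v = 10.
Evaluating at (u, v) = (5/2, -1/2): E = 2, F = 3, G = 10.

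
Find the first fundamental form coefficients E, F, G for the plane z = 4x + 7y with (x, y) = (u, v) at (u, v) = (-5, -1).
E = 17;  F = 28;  G = 50

Partials: r_u = (1, 0, 4), r_v = (0, 1, 7). As functions of (u, v):
  E = r_u · r_u = 17,
  F = r_u · r_v = 28,
  G = r_v · r_v = 50.
Evaluating at (u, v) = (-5, -1): E = 17, F = 28, G = 50.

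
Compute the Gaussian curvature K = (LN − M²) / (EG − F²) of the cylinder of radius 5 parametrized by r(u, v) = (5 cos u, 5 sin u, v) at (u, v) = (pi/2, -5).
K = 0

Coefficients of the first fundamental form: E = 25, F = 0, G = 1.
Coefficients of the second fundamental form: L = -5, M = 0, N = 0.
Assemble K = (LN − M²)/(EG − F²) = 0. At (u, v) = (pi/2, -5): K = 0.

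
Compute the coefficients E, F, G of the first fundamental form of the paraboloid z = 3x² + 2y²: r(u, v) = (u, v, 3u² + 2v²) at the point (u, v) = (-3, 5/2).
E = 325;  F = -180;  G = 101

Partials: r_u = (1, 0, 6*u), r_v = (0, 1, 4*v). As functions of (u, v):
  E = r_u · r_u = 36*u^2 + 1,
  F = r_u · r_v = 24*u*v,
  G = r_v · r_v = 16*v^2 + 1.
Evaluating at (u, v) = (-3, 5/2): E = 325, F = -180, G = 101.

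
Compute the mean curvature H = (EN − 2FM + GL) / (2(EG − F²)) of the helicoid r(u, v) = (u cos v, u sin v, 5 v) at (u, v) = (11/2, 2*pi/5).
H = 0

With E = 1, F = 0, G = u^2 + 25, L = 0, M = -5/sqrt(u^2 + 25), N = 0, assemble
  H = (EN − 2FM + GL) / (2(EG − F²)) = 0.
At (u, v) = (11/2, 2*pi/5): H = 0.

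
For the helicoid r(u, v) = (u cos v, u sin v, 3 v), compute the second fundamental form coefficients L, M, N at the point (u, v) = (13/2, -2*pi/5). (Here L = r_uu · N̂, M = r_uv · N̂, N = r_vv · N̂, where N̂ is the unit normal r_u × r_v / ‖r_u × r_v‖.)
L = 0;  M = -6*sqrt(205)/205;  N = 0

Compute the unit normal N̂(u, v) = (3*sin(v)/sqrt(u^2 + 9), -3*cos(v)/sqrt(u^2 + 9), u/sqrt(u^2 + 9)), and the second partials r_uu, r_uv, r_vv. Take dot products:
  L(u, v) = r_uu · N̂ = 0,
  M(u, v) = r_uv · N̂ = -3/sqrt(u^2 + 9),
  N(u, v) = r_vv · N̂ = 0.
Evaluating at (u, v) = (13/2, -2*pi/5):
  L = 0, M = -6*sqrt(205)/205, N = 0.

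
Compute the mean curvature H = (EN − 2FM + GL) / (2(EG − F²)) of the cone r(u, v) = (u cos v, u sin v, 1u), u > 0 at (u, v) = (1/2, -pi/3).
H = sqrt(2)/2

With E = 2, F = 0, G = u^2, L = 0, M = 0, N = sqrt(2)*u^2/(2*Abs(u)), assemble
  H = (EN − 2FM + GL) / (2(EG − F²)) = sqrt(2)/(4*Abs(u)).
At (u, v) = (1/2, -pi/3): H = sqrt(2)/2.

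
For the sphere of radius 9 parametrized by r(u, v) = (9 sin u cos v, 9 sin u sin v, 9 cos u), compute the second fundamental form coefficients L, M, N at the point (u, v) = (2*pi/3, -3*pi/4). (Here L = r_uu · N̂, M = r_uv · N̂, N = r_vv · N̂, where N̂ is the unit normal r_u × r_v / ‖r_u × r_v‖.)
L = -9;  M = 0;  N = -27/4

Compute the unit normal N̂(u, v) = (sin(u)^2*cos(v)/Abs(sin(u)), sin(u)^2*sin(v)/Abs(sin(u)), sin(2*u)/(2*Abs(sin(u)))), and the second partials r_uu, r_uv, r_vv. Take dot products:
  L(u, v) = r_uu · N̂ = -9*sin(u)/Abs(sin(u)),
  M(u, v) = r_uv · N̂ = 0,
  N(u, v) = r_vv · N̂ = -9*sin(u)^3/Abs(sin(u)).
Evaluating at (u, v) = (2*pi/3, -3*pi/4):
  L = -9, M = 0, N = -27/4.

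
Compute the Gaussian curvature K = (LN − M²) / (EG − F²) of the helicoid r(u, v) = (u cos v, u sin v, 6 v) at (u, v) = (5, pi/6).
K = -36/3721

Coefficients of the first fundamental form: E = 1, F = 0, G = u^2 + 36.
Coefficients of the second fundamental form: L = 0, M = -6/sqrt(u^2 + 36), N = 0.
Assemble K = (LN − M²)/(EG − F²) = -36/(u^2 + 36)^2. At (u, v) = (5, pi/6): K = -36/3721.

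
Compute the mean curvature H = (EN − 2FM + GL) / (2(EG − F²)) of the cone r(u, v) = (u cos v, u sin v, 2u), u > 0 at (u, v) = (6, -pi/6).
H = sqrt(5)/30

With E = 5, F = 0, G = u^2, L = 0, M = 0, N = 2*sqrt(5)*u^2/(5*Abs(u)), assemble
  H = (EN − 2FM + GL) / (2(EG − F²)) = sqrt(5)/(5*Abs(u)).
At (u, v) = (6, -pi/6): H = sqrt(5)/30.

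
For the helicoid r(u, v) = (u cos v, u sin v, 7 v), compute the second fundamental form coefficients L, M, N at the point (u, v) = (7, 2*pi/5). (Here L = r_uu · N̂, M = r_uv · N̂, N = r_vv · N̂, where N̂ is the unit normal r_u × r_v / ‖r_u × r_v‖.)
L = 0;  M = -sqrt(2)/2;  N = 0

Compute the unit normal N̂(u, v) = (7*sin(v)/sqrt(u^2 + 49), -7*cos(v)/sqrt(u^2 + 49), u/sqrt(u^2 + 49)), and the second partials r_uu, r_uv, r_vv. Take dot products:
  L(u, v) = r_uu · N̂ = 0,
  M(u, v) = r_uv · N̂ = -7/sqrt(u^2 + 49),
  N(u, v) = r_vv · N̂ = 0.
Evaluating at (u, v) = (7, 2*pi/5):
  L = 0, M = -sqrt(2)/2, N = 0.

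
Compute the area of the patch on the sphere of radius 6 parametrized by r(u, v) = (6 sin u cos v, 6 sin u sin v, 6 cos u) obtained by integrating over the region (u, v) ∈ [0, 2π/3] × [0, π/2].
Area = 27*pi

Area = ∫∫ √(EG − F²) du dv with √(EG − F²) = 36*Abs(sin(u)). Integrating over [0, 2π/3] × [0, π/2] gives 27*pi.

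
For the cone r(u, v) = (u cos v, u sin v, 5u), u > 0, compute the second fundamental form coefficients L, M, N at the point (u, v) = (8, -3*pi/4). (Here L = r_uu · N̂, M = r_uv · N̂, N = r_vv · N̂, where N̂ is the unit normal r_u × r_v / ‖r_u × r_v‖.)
L = 0;  M = 0;  N = 20*sqrt(26)/13

Compute the unit normal N̂(u, v) = (-5*sqrt(26)*u*cos(v)/(26*Abs(u)), -5*sqrt(26)*u*sin(v)/(26*Abs(u)), sqrt(26)*u/(26*Abs(u))), and the second partials r_uu, r_uv, r_vv. Take dot products:
  L(u, v) = r_uu · N̂ = 0,
  M(u, v) = r_uv · N̂ = 0,
  N(u, v) = r_vv · N̂ = 5*sqrt(26)*u^2/(26*Abs(u)).
Evaluating at (u, v) = (8, -3*pi/4):
  L = 0, M = 0, N = 20*sqrt(26)/13.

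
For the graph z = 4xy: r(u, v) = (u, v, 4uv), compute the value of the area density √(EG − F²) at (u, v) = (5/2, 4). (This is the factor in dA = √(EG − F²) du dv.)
√(EG − F²)|_{(5/2, 4)} = sqrt(357)

E = 16*v^2 + 1, F = 16*u*v, G = 16*u^2 + 1, so EG − F² = 16*u^2 + 16*v^2 + 1. Taking the positive square root: √(EG − F²) = sqrt(16*u^2 + 16*v^2 + 1). At (u, v) = (5/2, 4): sqrt(357).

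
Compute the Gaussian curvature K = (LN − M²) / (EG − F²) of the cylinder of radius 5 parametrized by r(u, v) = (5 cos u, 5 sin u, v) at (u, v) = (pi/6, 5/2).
K = 0

Coefficients of the first fundamental form: E = 25, F = 0, G = 1.
Coefficients of the second fundamental form: L = -5, M = 0, N = 0.
Assemble K = (LN − M²)/(EG − F²) = 0. At (u, v) = (pi/6, 5/2): K = 0.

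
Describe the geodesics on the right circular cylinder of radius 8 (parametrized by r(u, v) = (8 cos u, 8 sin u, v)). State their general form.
The cylinder is flat (K = 0) and locally isometric to the plane via the development (u, v) ↦ (8 u, v). Geodesics are the pre-images of straight lines: circles (v constant), vertical lines (u constant), and helices (v = c · u + d) for constants c, d.

A right cylinder has E = 8², F = 0, G = 1, so EG − F² = 8², and L = −8, M = N = 0, giving K = (LN − M²)/(EG − F²) = 0 everywhere. A flat surface is locally isometric to the Euclidean plane via the map (u, v) ↦ (8 u, v). Straight lines in the (x̃, ỹ) plane pull back to: (a) horizontal circles (v = const), (b) vertical generators (u = const), and (c) helices (8 u tan θ = v, i.e. v = c · u + d).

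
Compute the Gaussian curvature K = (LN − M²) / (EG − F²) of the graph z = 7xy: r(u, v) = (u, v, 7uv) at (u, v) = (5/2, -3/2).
K = -196/697225

Coefficients of the first fundamental form: E = 49*v^2 + 1, F = 49*u*v, G = 49*u^2 + 1.
Coefficients of the second fundamental form: L = 0, M = 7/sqrt(49*u^2 + 49*v^2 + 1), N = 0.
Assemble K = (LN − M²)/(EG − F²) = -49/(2401*u^4 + 4802*u^2*v^2 + 98*u^2 + 2401*v^4 + 98*v^2 + 1). At (u, v) = (5/2, -3/2): K = -196/697225.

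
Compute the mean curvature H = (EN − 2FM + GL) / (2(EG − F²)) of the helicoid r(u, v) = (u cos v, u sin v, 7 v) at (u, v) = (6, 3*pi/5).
H = 0

With E = 1, F = 0, G = u^2 + 49, L = 0, M = -7/sqrt(u^2 + 49), N = 0, assemble
  H = (EN − 2FM + GL) / (2(EG − F²)) = 0.
At (u, v) = (6, 3*pi/5): H = 0.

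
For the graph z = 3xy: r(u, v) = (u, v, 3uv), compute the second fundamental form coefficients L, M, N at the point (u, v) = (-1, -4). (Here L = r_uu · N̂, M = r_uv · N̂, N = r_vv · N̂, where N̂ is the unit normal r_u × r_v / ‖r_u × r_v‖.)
L = 0;  M = 3*sqrt(154)/154;  N = 0

Compute the unit normal N̂(u, v) = (-3*v/sqrt(9*u^2 + 9*v^2 + 1), -3*u/sqrt(9*u^2 + 9*v^2 + 1), 1/sqrt(9*u^2 + 9*v^2 + 1)), and the second partials r_uu, r_uv, r_vv. Take dot products:
  L(u, v) = r_uu · N̂ = 0,
  M(u, v) = r_uv · N̂ = 3/sqrt(9*u^2 + 9*v^2 + 1),
  N(u, v) = r_vv · N̂ = 0.
Evaluating at (u, v) = (-1, -4):
  L = 0, M = 3*sqrt(154)/154, N = 0.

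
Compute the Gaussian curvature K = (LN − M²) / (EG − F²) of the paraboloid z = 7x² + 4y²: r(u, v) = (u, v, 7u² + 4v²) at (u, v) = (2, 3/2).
K = 112/863041

Coefficients of the first fundamental form: E = 196*u^2 + 1, F = 112*u*v, G = 64*v^2 + 1.
Coefficients of the second fundamental form: L = 14/sqrt(196*u^2 + 64*v^2 + 1), M = 0, N = 8/sqrt(196*u^2 + 64*v^2 + 1).
Assemble K = (LN − M²)/(EG − F²) = 112/(38416*u^4 + 25088*u^2*v^2 + 392*u^2 + 4096*v^4 + 128*v^2 + 1). At (u, v) = (2, 3/2): K = 112/863041.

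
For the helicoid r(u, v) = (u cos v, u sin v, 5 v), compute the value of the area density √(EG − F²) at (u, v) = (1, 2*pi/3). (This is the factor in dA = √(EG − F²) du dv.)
√(EG − F²)|_{(1, 2*pi/3)} = sqrt(26)

E = 1, F = 0, G = u^2 + 25, so EG − F² = u^2 + 25. Taking the positive square root: √(EG − F²) = sqrt(u^2 + 25). At (u, v) = (1, 2*pi/3): sqrt(26).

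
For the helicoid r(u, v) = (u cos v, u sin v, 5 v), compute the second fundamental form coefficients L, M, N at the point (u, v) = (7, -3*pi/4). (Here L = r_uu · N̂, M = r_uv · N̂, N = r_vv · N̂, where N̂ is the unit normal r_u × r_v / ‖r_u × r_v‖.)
L = 0;  M = -5*sqrt(74)/74;  N = 0

Compute the unit normal N̂(u, v) = (5*sin(v)/sqrt(u^2 + 25), -5*cos(v)/sqrt(u^2 + 25), u/sqrt(u^2 + 25)), and the second partials r_uu, r_uv, r_vv. Take dot products:
  L(u, v) = r_uu · N̂ = 0,
  M(u, v) = r_uv · N̂ = -5/sqrt(u^2 + 25),
  N(u, v) = r_vv · N̂ = 0.
Evaluating at (u, v) = (7, -3*pi/4):
  L = 0, M = -5*sqrt(74)/74, N = 0.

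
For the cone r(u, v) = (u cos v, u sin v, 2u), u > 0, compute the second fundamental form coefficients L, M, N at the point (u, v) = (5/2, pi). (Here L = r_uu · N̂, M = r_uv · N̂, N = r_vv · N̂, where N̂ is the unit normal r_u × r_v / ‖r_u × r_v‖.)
L = 0;  M = 0;  N = sqrt(5)

Compute the unit normal N̂(u, v) = (-2*sqrt(5)*u*cos(v)/(5*Abs(u)), -2*sqrt(5)*u*sin(v)/(5*Abs(u)), sqrt(5)*u/(5*Abs(u))), and the second partials r_uu, r_uv, r_vv. Take dot products:
  L(u, v) = r_uu · N̂ = 0,
  M(u, v) = r_uv · N̂ = 0,
  N(u, v) = r_vv · N̂ = 2*sqrt(5)*u^2/(5*Abs(u)).
Evaluating at (u, v) = (5/2, pi):
  L = 0, M = 0, N = sqrt(5).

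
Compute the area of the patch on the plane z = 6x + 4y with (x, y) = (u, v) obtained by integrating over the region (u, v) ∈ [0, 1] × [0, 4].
Area = 4*sqrt(53)

Area = ∫∫ √(EG − F²) du dv with √(EG − F²) = sqrt(53). Integrating over [0, 1] × [0, 4] gives 4*sqrt(53).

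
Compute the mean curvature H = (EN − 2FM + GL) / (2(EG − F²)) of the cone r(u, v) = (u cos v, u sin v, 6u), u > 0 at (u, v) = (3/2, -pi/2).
H = 2*sqrt(37)/37

With E = 37, F = 0, G = u^2, L = 0, M = 0, N = 6*sqrt(37)*u^2/(37*Abs(u)), assemble
  H = (EN − 2FM + GL) / (2(EG − F²)) = 3*sqrt(37)/(37*Abs(u)).
At (u, v) = (3/2, -pi/2): H = 2*sqrt(37)/37.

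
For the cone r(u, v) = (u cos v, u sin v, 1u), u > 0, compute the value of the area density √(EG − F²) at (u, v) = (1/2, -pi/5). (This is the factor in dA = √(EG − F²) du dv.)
√(EG − F²)|_{(1/2, -pi/5)} = sqrt(2)/2

E = 2, F = 0, G = u^2, so EG − F² = 2*u^2. Taking the positive square root: √(EG − F²) = sqrt(2)*Abs(u). At (u, v) = (1/2, -pi/5): sqrt(2)/2.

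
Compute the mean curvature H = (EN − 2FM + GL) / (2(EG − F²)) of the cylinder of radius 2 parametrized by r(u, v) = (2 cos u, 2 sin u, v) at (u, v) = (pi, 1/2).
H = -1/4

With E = 4, F = 0, G = 1, L = -2, M = 0, N = 0, assemble
  H = (EN − 2FM + GL) / (2(EG − F²)) = -1/4.
At (u, v) = (pi, 1/2): H = -1/4.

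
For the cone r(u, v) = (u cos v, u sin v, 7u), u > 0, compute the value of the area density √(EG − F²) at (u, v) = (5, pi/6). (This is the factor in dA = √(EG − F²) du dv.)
√(EG − F²)|_{(5, pi/6)} = 25*sqrt(2)

E = 50, F = 0, G = u^2, so EG − F² = 50*u^2. Taking the positive square root: √(EG − F²) = 5*sqrt(2)*Abs(u). At (u, v) = (5, pi/6): 25*sqrt(2).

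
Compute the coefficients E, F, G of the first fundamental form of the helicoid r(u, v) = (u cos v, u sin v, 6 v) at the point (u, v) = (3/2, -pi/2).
E = 1;  F = 0;  G = 153/4

Partials: r_u = (cos(v), sin(v), 0), r_v = (-u*sin(v), u*cos(v), 6). As functions of (u, v):
  E = r_u · r_u = 1,
  F = r_u · r_v = 0,
  G = r_v · r_v = u^2 + 36.
Evaluating at (u, v) = (3/2, -pi/2): E = 1, F = 0, G = 153/4.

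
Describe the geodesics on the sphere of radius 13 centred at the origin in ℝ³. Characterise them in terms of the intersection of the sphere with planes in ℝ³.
Geodesics on the sphere of radius 13 are great circles — circles of radius 13 obtained as the intersection of the sphere with planes through the origin (the centre of the sphere).

A curve α(t) of nonzero constant speed on the sphere of radius 13 is a geodesic iff its acceleration α̈ is everywhere normal to the surface, i.e. parallel to the radial vector α(t). Then d/dt(α × α̇) = α̇ × α̇ + α × α̈ = 0, so α × α̇ is a constant vector n ≠ 0 and α(t) · n = 0 for all t: α lies in the plane through the origin with normal n. The intersection of that plane with the sphere is a circle of radius 13 (a great circle). Conversely, a great circle traversed at constant speed has centripetal acceleration pointing at the origin, hence normal to the sphere, so every great circle is a geodesic.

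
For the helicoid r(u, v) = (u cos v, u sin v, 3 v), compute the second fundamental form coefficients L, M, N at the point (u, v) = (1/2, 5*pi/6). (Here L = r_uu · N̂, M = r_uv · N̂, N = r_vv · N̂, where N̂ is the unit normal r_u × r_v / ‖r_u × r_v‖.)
L = 0;  M = -6*sqrt(37)/37;  N = 0

Compute the unit normal N̂(u, v) = (3*sin(v)/sqrt(u^2 + 9), -3*cos(v)/sqrt(u^2 + 9), u/sqrt(u^2 + 9)), and the second partials r_uu, r_uv, r_vv. Take dot products:
  L(u, v) = r_uu · N̂ = 0,
  M(u, v) = r_uv · N̂ = -3/sqrt(u^2 + 9),
  N(u, v) = r_vv · N̂ = 0.
Evaluating at (u, v) = (1/2, 5*pi/6):
  L = 0, M = -6*sqrt(37)/37, N = 0.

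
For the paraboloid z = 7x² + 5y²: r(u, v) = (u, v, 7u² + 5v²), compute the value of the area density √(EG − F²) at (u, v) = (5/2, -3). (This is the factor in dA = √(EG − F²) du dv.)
√(EG − F²)|_{(5/2, -3)} = sqrt(2126)

E = 196*u^2 + 1, F = 140*u*v, G = 100*v^2 + 1, so EG − F² = 196*u^2 + 100*v^2 + 1. Taking the positive square root: √(EG − F²) = sqrt(196*u^2 + 100*v^2 + 1). At (u, v) = (5/2, -3): sqrt(2126).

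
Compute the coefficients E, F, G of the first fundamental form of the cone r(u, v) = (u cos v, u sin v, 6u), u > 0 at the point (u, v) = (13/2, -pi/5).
E = 37;  F = 0;  G = 169/4

Partials: r_u = (cos(v), sin(v), 6), r_v = (-u*sin(v), u*cos(v), 0). As functions of (u, v):
  E = r_u · r_u = 37,
  F = r_u · r_v = 0,
  G = r_v · r_v = u^2.
Evaluating at (u, v) = (13/2, -pi/5): E = 37, F = 0, G = 169/4.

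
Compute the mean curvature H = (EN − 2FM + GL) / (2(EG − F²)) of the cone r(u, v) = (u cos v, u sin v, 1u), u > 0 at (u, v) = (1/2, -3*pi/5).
H = sqrt(2)/2

With E = 2, F = 0, G = u^2, L = 0, M = 0, N = sqrt(2)*u^2/(2*Abs(u)), assemble
  H = (EN − 2FM + GL) / (2(EG − F²)) = sqrt(2)/(4*Abs(u)).
At (u, v) = (1/2, -3*pi/5): H = sqrt(2)/2.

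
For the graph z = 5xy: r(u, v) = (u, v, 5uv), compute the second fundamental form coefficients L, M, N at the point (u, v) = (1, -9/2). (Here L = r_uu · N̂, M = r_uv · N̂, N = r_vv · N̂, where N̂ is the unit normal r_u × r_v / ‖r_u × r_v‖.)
L = 0;  M = 10*sqrt(2129)/2129;  N = 0

Compute the unit normal N̂(u, v) = (-5*v/sqrt(25*u^2 + 25*v^2 + 1), -5*u/sqrt(25*u^2 + 25*v^2 + 1), 1/sqrt(25*u^2 + 25*v^2 + 1)), and the second partials r_uu, r_uv, r_vv. Take dot products:
  L(u, v) = r_uu · N̂ = 0,
  M(u, v) = r_uv · N̂ = 5/sqrt(25*u^2 + 25*v^2 + 1),
  N(u, v) = r_vv · N̂ = 0.
Evaluating at (u, v) = (1, -9/2):
  L = 0, M = 10*sqrt(2129)/2129, N = 0.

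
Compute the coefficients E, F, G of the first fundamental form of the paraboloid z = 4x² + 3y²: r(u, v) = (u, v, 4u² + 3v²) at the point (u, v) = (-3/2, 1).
E = 145;  F = -72;  G = 37

Partials: r_u = (1, 0, 8*u), r_v = (0, 1, 6*v). As functions of (u, v):
  E = r_u · r_u = 64*u^2 + 1,
  F = r_u · r_v = 48*u*v,
  G = r_v · r_v = 36*v^2 + 1.
Evaluating at (u, v) = (-3/2, 1): E = 145, F = -72, G = 37.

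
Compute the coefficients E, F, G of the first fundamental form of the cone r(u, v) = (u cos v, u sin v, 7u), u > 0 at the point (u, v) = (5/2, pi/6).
E = 50;  F = 0;  G = 25/4

Partials: r_u = (cos(v), sin(v), 7), r_v = (-u*sin(v), u*cos(v), 0). As functions of (u, v):
  E = r_u · r_u = 50,
  F = r_u · r_v = 0,
  G = r_v · r_v = u^2.
Evaluating at (u, v) = (5/2, pi/6): E = 50, F = 0, G = 25/4.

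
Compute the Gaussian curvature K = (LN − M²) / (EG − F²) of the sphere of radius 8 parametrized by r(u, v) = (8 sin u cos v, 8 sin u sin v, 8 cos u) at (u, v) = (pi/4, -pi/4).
K = 1/64

Coefficients of the first fundamental form: E = 64, F = 0, G = 64*sin(u)^2.
Coefficients of the second fundamental form: L = -8*sin(u)/Abs(sin(u)), M = 0, N = -8*sin(u)^3/Abs(sin(u)).
Assemble K = (LN − M²)/(EG − F²) = 1/64. At (u, v) = (pi/4, -pi/4): K = 1/64.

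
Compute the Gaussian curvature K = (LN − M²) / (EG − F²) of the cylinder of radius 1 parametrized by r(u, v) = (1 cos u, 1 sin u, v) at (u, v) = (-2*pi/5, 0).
K = 0

Coefficients of the first fundamental form: E = 1, F = 0, G = 1.
Coefficients of the second fundamental form: L = -1, M = 0, N = 0.
Assemble K = (LN − M²)/(EG − F²) = 0. At (u, v) = (-2*pi/5, 0): K = 0.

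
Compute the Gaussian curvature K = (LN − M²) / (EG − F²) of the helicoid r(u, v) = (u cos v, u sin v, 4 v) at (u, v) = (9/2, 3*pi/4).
K = -256/21025

Coefficients of the first fundamental form: E = 1, F = 0, G = u^2 + 16.
Coefficients of the second fundamental form: L = 0, M = -4/sqrt(u^2 + 16), N = 0.
Assemble K = (LN − M²)/(EG − F²) = -16/(u^2 + 16)^2. At (u, v) = (9/2, 3*pi/4): K = -256/21025.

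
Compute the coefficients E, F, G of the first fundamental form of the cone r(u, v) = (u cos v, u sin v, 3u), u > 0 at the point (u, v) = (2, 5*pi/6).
E = 10;  F = 0;  G = 4

Partials: r_u = (cos(v), sin(v), 3), r_v = (-u*sin(v), u*cos(v), 0). As functions of (u, v):
  E = r_u · r_u = 10,
  F = r_u · r_v = 0,
  G = r_v · r_v = u^2.
Evaluating at (u, v) = (2, 5*pi/6): E = 10, F = 0, G = 4.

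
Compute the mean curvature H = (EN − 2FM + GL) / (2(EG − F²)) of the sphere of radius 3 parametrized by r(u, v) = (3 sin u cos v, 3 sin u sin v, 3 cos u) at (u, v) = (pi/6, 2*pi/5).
H = -1/3

With E = 9, F = 0, G = 9*sin(u)^2, L = -3*sin(u)/Abs(sin(u)), M = 0, N = -3*sin(u)^3/Abs(sin(u)), assemble
  H = (EN − 2FM + GL) / (2(EG − F²)) = -sin(u)/(3*Abs(sin(u))).
At (u, v) = (pi/6, 2*pi/5): H = -1/3.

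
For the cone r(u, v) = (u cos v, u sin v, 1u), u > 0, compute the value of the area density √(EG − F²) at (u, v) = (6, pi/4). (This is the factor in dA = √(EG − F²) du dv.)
√(EG − F²)|_{(6, pi/4)} = 6*sqrt(2)

E = 2, F = 0, G = u^2, so EG − F² = 2*u^2. Taking the positive square root: √(EG − F²) = sqrt(2)*Abs(u). At (u, v) = (6, pi/4): 6*sqrt(2).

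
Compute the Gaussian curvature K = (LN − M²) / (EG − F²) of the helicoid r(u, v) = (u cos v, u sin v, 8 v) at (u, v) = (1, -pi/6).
K = -64/4225

Coefficients of the first fundamental form: E = 1, F = 0, G = u^2 + 64.
Coefficients of the second fundamental form: L = 0, M = -8/sqrt(u^2 + 64), N = 0.
Assemble K = (LN − M²)/(EG − F²) = -64/(u^2 + 64)^2. At (u, v) = (1, -pi/6): K = -64/4225.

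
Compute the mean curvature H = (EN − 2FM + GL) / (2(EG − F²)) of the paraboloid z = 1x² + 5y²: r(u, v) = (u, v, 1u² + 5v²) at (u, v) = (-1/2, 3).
H = 911*sqrt(902)/813604

With E = 4*u^2 + 1, F = 20*u*v, G = 100*v^2 + 1, L = 2/sqrt(4*u^2 + 100*v^2 + 1), M = 0, N = 10/sqrt(4*u^2 + 100*v^2 + 1), assemble
  H = (EN − 2FM + GL) / (2(EG − F²)) = 2*(10*u^2 + 50*v^2 + 3)/(4*u^2 + 100*v^2 + 1)^(3/2).
At (u, v) = (-1/2, 3): H = 911*sqrt(902)/813604.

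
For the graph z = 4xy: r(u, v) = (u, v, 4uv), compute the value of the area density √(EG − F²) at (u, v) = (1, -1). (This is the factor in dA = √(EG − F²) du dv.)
√(EG − F²)|_{(1, -1)} = sqrt(33)

E = 16*v^2 + 1, F = 16*u*v, G = 16*u^2 + 1, so EG − F² = 16*u^2 + 16*v^2 + 1. Taking the positive square root: √(EG − F²) = sqrt(16*u^2 + 16*v^2 + 1). At (u, v) = (1, -1): sqrt(33).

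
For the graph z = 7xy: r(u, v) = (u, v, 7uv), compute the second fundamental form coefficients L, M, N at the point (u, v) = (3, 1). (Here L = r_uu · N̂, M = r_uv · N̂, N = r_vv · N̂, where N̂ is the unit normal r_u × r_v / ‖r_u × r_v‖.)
L = 0;  M = 7*sqrt(491)/491;  N = 0

Compute the unit normal N̂(u, v) = (-7*v/sqrt(49*u^2 + 49*v^2 + 1), -7*u/sqrt(49*u^2 + 49*v^2 + 1), 1/sqrt(49*u^2 + 49*v^2 + 1)), and the second partials r_uu, r_uv, r_vv. Take dot products:
  L(u, v) = r_uu · N̂ = 0,
  M(u, v) = r_uv · N̂ = 7/sqrt(49*u^2 + 49*v^2 + 1),
  N(u, v) = r_vv · N̂ = 0.
Evaluating at (u, v) = (3, 1):
  L = 0, M = 7*sqrt(491)/491, N = 0.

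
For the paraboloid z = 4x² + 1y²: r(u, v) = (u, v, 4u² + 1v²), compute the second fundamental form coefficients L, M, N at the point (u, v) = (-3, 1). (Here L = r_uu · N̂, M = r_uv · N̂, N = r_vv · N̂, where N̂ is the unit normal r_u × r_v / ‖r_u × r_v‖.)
L = 8*sqrt(581)/581;  M = 0;  N = 2*sqrt(581)/581

Compute the unit normal N̂(u, v) = (-8*u/sqrt(64*u^2 + 4*v^2 + 1), -2*v/sqrt(64*u^2 + 4*v^2 + 1), 1/sqrt(64*u^2 + 4*v^2 + 1)), and the second partials r_uu, r_uv, r_vv. Take dot products:
  L(u, v) = r_uu · N̂ = 8/sqrt(64*u^2 + 4*v^2 + 1),
  M(u, v) = r_uv · N̂ = 0,
  N(u, v) = r_vv · N̂ = 2/sqrt(64*u^2 + 4*v^2 + 1).
Evaluating at (u, v) = (-3, 1):
  L = 8*sqrt(581)/581, M = 0, N = 2*sqrt(581)/581.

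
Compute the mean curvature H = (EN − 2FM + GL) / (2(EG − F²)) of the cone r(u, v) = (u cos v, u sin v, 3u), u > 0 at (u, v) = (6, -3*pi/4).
H = sqrt(10)/40

With E = 10, F = 0, G = u^2, L = 0, M = 0, N = 3*sqrt(10)*u^2/(10*Abs(u)), assemble
  H = (EN − 2FM + GL) / (2(EG − F²)) = 3*sqrt(10)/(20*Abs(u)).
At (u, v) = (6, -3*pi/4): H = sqrt(10)/40.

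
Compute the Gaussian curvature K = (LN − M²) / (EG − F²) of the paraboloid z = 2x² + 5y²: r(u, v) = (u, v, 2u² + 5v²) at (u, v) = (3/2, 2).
K = 40/190969

Coefficients of the first fundamental form: E = 16*u^2 + 1, F = 40*u*v, G = 100*v^2 + 1.
Coefficients of the second fundamental form: L = 4/sqrt(16*u^2 + 100*v^2 + 1), M = 0, N = 10/sqrt(16*u^2 + 100*v^2 + 1).
Assemble K = (LN − M²)/(EG − F²) = 40/(256*u^4 + 3200*u^2*v^2 + 32*u^2 + 10000*v^4 + 200*v^2 + 1). At (u, v) = (3/2, 2): K = 40/190969.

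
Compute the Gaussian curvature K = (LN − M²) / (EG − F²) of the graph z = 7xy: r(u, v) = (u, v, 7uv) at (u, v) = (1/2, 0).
K = -784/2809

Coefficients of the first fundamental form: E = 49*v^2 + 1, F = 49*u*v, G = 49*u^2 + 1.
Coefficients of the second fundamental form: L = 0, M = 7/sqrt(49*u^2 + 49*v^2 + 1), N = 0.
Assemble K = (LN − M²)/(EG − F²) = -49/(2401*u^4 + 4802*u^2*v^2 + 98*u^2 + 2401*v^4 + 98*v^2 + 1). At (u, v) = (1/2, 0): K = -784/2809.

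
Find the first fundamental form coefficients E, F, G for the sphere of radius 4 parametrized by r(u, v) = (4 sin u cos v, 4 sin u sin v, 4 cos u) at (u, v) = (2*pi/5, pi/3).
E = 16;  F = 0;  G = 2*sqrt(5) + 10

Partials: r_u = (4*cos(u)*cos(v), 4*sin(v)*cos(u), -4*sin(u)), r_v = (-4*sin(u)*sin(v), 4*sin(u)*cos(v), 0). As functions of (u, v):
  E = r_u · r_u = 16,
  F = r_u · r_v = 0,
  G = r_v · r_v = 16*sin(u)^2.
Evaluating at (u, v) = (2*pi/5, pi/3): E = 16, F = 0, G = 2*sqrt(5) + 10.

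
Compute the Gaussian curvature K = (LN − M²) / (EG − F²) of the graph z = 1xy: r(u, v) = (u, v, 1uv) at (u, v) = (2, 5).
K = -1/900

Coefficients of the first fundamental form: E = v^2 + 1, F = u*v, G = u^2 + 1.
Coefficients of the second fundamental form: L = 0, M = 1/sqrt(u^2 + v^2 + 1), N = 0.
Assemble K = (LN − M²)/(EG − F²) = 1/((u^2*v^2 - (u^2 + 1)*(v^2 + 1))*(u^2 + v^2 + 1)). At (u, v) = (2, 5): K = -1/900.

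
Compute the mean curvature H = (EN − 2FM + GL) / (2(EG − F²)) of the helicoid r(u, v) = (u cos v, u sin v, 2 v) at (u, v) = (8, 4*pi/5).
H = 0

With E = 1, F = 0, G = u^2 + 4, L = 0, M = -2/sqrt(u^2 + 4), N = 0, assemble
  H = (EN − 2FM + GL) / (2(EG − F²)) = 0.
At (u, v) = (8, 4*pi/5): H = 0.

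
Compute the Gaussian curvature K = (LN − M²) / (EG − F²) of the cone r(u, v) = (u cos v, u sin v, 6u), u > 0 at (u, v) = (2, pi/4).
K = 0

Coefficients of the first fundamental form: E = 37, F = 0, G = u^2.
Coefficients of the second fundamental form: L = 0, M = 0, N = 6*sqrt(37)*u^2/(37*Abs(u)).
Assemble K = (LN − M²)/(EG − F²) = 0. At (u, v) = (2, pi/4): K = 0.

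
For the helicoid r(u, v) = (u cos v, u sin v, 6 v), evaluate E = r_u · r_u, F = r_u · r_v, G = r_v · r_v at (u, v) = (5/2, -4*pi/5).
E = 1;  F = 0;  G = 169/4

Partials: r_u = (cos(v), sin(v), 0), r_v = (-u*sin(v), u*cos(v), 6). As functions of (u, v):
  E = r_u · r_u = 1,
  F = r_u · r_v = 0,
  G = r_v · r_v = u^2 + 36.
Evaluating at (u, v) = (5/2, -4*pi/5): E = 1, F = 0, G = 169/4.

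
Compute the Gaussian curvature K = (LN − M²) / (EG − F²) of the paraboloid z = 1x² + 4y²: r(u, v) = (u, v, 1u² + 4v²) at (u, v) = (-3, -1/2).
K = 16/2809

Coefficients of the first fundamental form: E = 4*u^2 + 1, F = 16*u*v, G = 64*v^2 + 1.
Coefficients of the second fundamental form: L = 2/sqrt(4*u^2 + 64*v^2 + 1), M = 0, N = 8/sqrt(4*u^2 + 64*v^2 + 1).
Assemble K = (LN − M²)/(EG − F²) = 16/(16*u^4 + 512*u^2*v^2 + 8*u^2 + 4096*v^4 + 128*v^2 + 1). At (u, v) = (-3, -1/2): K = 16/2809.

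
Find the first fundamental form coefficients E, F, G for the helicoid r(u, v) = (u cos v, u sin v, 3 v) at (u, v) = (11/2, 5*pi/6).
E = 1;  F = 0;  G = 157/4

Partials: r_u = (cos(v), sin(v), 0), r_v = (-u*sin(v), u*cos(v), 3). As functions of (u, v):
  E = r_u · r_u = 1,
  F = r_u · r_v = 0,
  G = r_v · r_v = u^2 + 9.
Evaluating at (u, v) = (11/2, 5*pi/6): E = 1, F = 0, G = 157/4.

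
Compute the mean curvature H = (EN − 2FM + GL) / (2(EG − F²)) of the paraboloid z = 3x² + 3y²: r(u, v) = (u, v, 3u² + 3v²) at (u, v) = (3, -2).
H = 1410*sqrt(469)/219961

With E = 36*u^2 + 1, F = 36*u*v, G = 36*v^2 + 1, L = 6/sqrt(36*u^2 + 36*v^2 + 1), M = 0, N = 6/sqrt(36*u^2 + 36*v^2 + 1), assemble
  H = (EN − 2FM + GL) / (2(EG − F²)) = 6*(18*u^2 + 18*v^2 + 1)/(36*u^2 + 36*v^2 + 1)^(3/2).
At (u, v) = (3, -2): H = 1410*sqrt(469)/219961.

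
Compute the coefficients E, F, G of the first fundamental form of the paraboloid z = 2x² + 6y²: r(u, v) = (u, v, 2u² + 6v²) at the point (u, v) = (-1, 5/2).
E = 17;  F = -120;  G = 901

Partials: r_u = (1, 0, 4*u), r_v = (0, 1, 12*v). As functions of (u, v):
  E = r_u · r_u = 16*u^2 + 1,
  F = r_u · r_v = 48*u*v,
  G = r_v · r_v = 144*v^2 + 1.
Evaluating at (u, v) = (-1, 5/2): E = 17, F = -120, G = 901.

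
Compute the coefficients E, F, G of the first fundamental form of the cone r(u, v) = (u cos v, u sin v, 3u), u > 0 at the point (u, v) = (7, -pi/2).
E = 10;  F = 0;  G = 49

Partials: r_u = (cos(v), sin(v), 3), r_v = (-u*sin(v), u*cos(v), 0). As functions of (u, v):
  E = r_u · r_u = 10,
  F = r_u · r_v = 0,
  G = r_v · r_v = u^2.
Evaluating at (u, v) = (7, -pi/2): E = 10, F = 0, G = 49.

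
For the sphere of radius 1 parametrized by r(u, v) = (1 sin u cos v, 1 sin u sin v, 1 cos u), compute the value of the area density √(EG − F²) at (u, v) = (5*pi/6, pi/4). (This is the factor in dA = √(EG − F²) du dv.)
√(EG − F²)|_{(5*pi/6, pi/4)} = 1/2

E = 1, F = 0, G = sin(u)^2, so EG − F² = sin(u)^2. Taking the positive square root: √(EG − F²) = Abs(sin(u)). At (u, v) = (5*pi/6, pi/4): 1/2.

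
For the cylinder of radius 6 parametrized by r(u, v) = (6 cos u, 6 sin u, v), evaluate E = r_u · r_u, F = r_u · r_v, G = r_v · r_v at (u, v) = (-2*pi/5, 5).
E = 36;  F = 0;  G = 1

Partials: r_u = (-6*sin(u), 6*cos(u), 0), r_v = (0, 0, 1). As functions of (u, v):
  E = r_u · r_u = 36,
  F = r_u · r_v = 0,
  G = r_v · r_v = 1.
Evaluating at (u, v) = (-2*pi/5, 5): E = 36, F = 0, G = 1.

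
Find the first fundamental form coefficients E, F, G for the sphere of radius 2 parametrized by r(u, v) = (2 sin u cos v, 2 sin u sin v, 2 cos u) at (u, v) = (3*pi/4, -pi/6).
E = 4;  F = 0;  G = 2

Partials: r_u = (2*cos(u)*cos(v), 2*sin(v)*cos(u), -2*sin(u)), r_v = (-2*sin(u)*sin(v), 2*sin(u)*cos(v), 0). As functions of (u, v):
  E = r_u · r_u = 4,
  F = r_u · r_v = 0,
  G = r_v · r_v = 4*sin(u)^2.
Evaluating at (u, v) = (3*pi/4, -pi/6): E = 4, F = 0, G = 2.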